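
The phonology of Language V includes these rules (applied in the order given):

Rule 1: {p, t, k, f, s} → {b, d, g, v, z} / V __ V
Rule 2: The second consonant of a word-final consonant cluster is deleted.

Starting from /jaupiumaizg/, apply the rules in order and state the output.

Rule 1 (intervocalic voicing): /p/ is a voiceless obstruent between vowels /u/ and /i/, so it voices to [b]. /jaupiumaizg/ → jaubiumaizg.
Rule 2 (final cluster simplification): /g/ is the second consonant of a word-final cluster /zg/, so it deletes. /jaubiumaizg/ → jaubiumaiz.

jaubiumaiz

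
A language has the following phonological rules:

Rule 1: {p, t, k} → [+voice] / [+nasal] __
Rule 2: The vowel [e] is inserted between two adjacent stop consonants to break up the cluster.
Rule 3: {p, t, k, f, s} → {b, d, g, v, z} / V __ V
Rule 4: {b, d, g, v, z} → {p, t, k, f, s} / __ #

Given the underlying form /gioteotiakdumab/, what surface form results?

giodeodiagedumap

Rule 1 (post-nasal voicing): no segment meets the environment; /gioteotiakdumab/ is unchanged.
Rule 2 (stop-cluster e-epenthesis): /k/ and /d/ form a stop–stop cluster, so [e] is inserted between them. /gioteotiakdumab/ → gioteotiakedumab.
Rule 3 (intervocalic voicing): /t/ is a voiceless obstruent between vowels /o/ and /e/, so it voices to [d]. /t/ is a voiceless obstruent between vowels /o/ and /i/, so it voices to [d]. /k/ is a voiceless obstruent between vowels /a/ and /e/, so it voices to [g]. /gioteotiakedumab/ → giodeodiagedumab.
Rule 4 (final devoicing): /b/ is a voiced obstruent in word-final position, so it devoices to [p]. /giodeodiagedumab/ → giodeodiagedumap.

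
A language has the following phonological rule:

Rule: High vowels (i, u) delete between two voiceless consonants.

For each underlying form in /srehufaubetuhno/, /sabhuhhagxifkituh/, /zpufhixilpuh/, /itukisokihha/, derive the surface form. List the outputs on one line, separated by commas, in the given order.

srehfaubethno, sabhhhagxfkth, zpfhxilph, itksokhha

/srehufaubetuhno/: /u/ is a high vowel flanked by voiceless consonants /h/ and /f/, so it deletes. /u/ is a high vowel flanked by voiceless consonants /t/ and /h/, so it deletes. → [srehfaubethno].
/sabhuhhagxifkituh/: /u/ is a high vowel flanked by voiceless consonants /h/ and /h/, so it deletes. /i/ is a high vowel flanked by voiceless consonants /x/ and /f/, so it deletes. /i/ is a high vowel flanked by voiceless consonants /k/ and /t/, so it deletes. /u/ is a high vowel flanked by voiceless consonants /t/ and /h/, so it deletes. → [sabhhhagxfkth].
/zpufhixilpuh/: /u/ is a high vowel flanked by voiceless consonants /p/ and /f/, so it deletes. /i/ is a high vowel flanked by voiceless consonants /h/ and /x/, so it deletes. /u/ is a high vowel flanked by voiceless consonants /p/ and /h/, so it deletes. → [zpfhxilph].
/itukisokihha/: /u/ is a high vowel flanked by voiceless consonants /t/ and /k/, so it deletes. /i/ is a high vowel flanked by voiceless consonants /k/ and /s/, so it deletes. /i/ is a high vowel flanked by voiceless consonants /k/ and /h/, so it deletes. → [itksokhha].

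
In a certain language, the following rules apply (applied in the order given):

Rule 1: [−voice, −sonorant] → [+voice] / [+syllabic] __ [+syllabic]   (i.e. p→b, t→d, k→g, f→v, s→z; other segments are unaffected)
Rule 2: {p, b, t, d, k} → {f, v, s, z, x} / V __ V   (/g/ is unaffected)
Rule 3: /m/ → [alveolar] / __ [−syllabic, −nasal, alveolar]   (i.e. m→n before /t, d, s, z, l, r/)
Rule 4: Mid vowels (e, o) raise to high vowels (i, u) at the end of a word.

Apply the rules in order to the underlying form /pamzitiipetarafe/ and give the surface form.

Rule 1 (intervocalic voicing): /t/ is a voiceless obstruent between vowels /i/ and /i/, so it voices to [d]. /p/ is a voiceless obstruent between vowels /i/ and /e/, so it voices to [b]. /t/ is a voiceless obstruent between vowels /e/ and /a/, so it voices to [d]. /f/ is a voiceless obstruent between vowels /a/ and /e/, so it voices to [v]. /pamzitiipetarafe/ → pamzidiibedarave.
Rule 2 (intervocalic spirantization): /d/ is a stop between vowels /i/ and /i/, so it spirantizes to the fricative [z]. /b/ is a stop between vowels /i/ and /e/, so it spirantizes to the fricative [v]. /d/ is a stop between vowels /e/ and /a/, so it spirantizes to the fricative [z]. /pamzidiibedarave/ → pamziziivezarave.
Rule 3 (nasal place assimilation): /m/ precedes the alveolar consonant /z/, so it assimilates in place to [n]. /pamziziivezarave/ → panziziivezarave.
Rule 4 (final vowel raising): /e/ is a mid vowel in word-final position, so it raises to [i]. /panziziivezarave/ → panziziivezaravi.

panziziivezaravi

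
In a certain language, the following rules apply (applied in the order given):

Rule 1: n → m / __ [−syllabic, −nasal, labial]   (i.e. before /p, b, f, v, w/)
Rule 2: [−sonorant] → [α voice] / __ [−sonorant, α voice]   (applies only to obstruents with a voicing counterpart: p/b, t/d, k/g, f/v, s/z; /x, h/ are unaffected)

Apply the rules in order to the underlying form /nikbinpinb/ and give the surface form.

Rule 1 (nasal place assimilation): /n/ precedes the labial consonant /p/, so it assimilates in place to [m]. /n/ precedes the labial consonant /b/, so it assimilates in place to [m]. /nikbinpinb/ → nikbimpimb.
Rule 2 (regressive voicing assimilation): /k/ precedes the voiced obstruent /b/, so it voices to [g] by assimilation. /nikbimpimb/ → nigbimpimb.

nigbimpimb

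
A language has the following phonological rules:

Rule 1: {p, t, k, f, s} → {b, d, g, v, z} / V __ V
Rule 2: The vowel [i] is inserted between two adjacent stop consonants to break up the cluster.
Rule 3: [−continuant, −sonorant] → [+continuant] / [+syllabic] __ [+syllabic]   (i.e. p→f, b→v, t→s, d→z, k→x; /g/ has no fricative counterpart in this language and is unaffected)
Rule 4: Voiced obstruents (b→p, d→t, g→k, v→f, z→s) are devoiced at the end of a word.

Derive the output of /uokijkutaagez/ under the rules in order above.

uogijkuzaages

Rule 1 (intervocalic voicing): /k/ is a voiceless obstruent between vowels /o/ and /i/, so it voices to [g]. /t/ is a voiceless obstruent between vowels /u/ and /a/, so it voices to [d]. /uokijkutaagez/ → uogijkudaagez.
Rule 2 (stop-cluster i-epenthesis): no segment meets the environment; /uogijkudaagez/ is unchanged.
Rule 3 (intervocalic spirantization): /d/ is a stop between vowels /u/ and /a/, so it spirantizes to the fricative [z]. /uogijkudaagez/ → uogijkuzaagez.
Rule 4 (final devoicing): /z/ is a voiced obstruent in word-final position, so it devoices to [s]. /uogijkuzaagez/ → uogijkuzaages.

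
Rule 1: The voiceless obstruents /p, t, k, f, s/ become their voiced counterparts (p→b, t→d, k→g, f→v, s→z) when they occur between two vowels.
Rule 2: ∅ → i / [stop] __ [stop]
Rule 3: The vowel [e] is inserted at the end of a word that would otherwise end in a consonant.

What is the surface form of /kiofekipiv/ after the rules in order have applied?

kiovegibive

Rule 1 (intervocalic voicing): /f/ is a voiceless obstruent between vowels /o/ and /e/, so it voices to [v]. /k/ is a voiceless obstruent between vowels /e/ and /i/, so it voices to [g]. /p/ is a voiceless obstruent between vowels /i/ and /i/, so it voices to [b]. /kiofekipiv/ → kiovegibiv.
Rule 2 (stop-cluster i-epenthesis): no segment meets the environment; /kiovegibiv/ is unchanged.
Rule 3 (final e-epenthesis): the form ends in the consonant /v/, so [e] is inserted word-finally. /kiovegibiv/ → kiovegibive.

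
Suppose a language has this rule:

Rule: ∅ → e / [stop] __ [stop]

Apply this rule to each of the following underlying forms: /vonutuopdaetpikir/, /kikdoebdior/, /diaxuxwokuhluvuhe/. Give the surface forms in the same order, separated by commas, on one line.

/vonutuopdaetpikir/: /p/ and /d/ form a stop–stop cluster, so [e] is inserted between them. /t/ and /p/ form a stop–stop cluster, so [e] is inserted between them. → [vonutuopedaetepikir].
/kikdoebdior/: /k/ and /d/ form a stop–stop cluster, so [e] is inserted between them. /b/ and /d/ form a stop–stop cluster, so [e] is inserted between them. → [kikedoebedior].
/diaxuxwokuhluvuhe/: the rule's environment is not met; surfaces unchanged as [diaxuxwokuhluvuhe].

vonutuopedaetepikir, kikedoebedior, diaxuxwokuhluvuhe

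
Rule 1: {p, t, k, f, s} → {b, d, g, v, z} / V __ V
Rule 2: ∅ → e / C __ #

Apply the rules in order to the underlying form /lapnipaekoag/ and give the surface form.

lapnibaegoage

Rule 1 (intervocalic voicing): /p/ is a voiceless obstruent between vowels /i/ and /a/, so it voices to [b]. /k/ is a voiceless obstruent between vowels /e/ and /o/, so it voices to [g]. /lapnipaekoag/ → lapnibaegoag.
Rule 2 (final e-epenthesis): the form ends in the consonant /g/, so [e] is inserted word-finally. /lapnibaegoag/ → lapnibaegoage.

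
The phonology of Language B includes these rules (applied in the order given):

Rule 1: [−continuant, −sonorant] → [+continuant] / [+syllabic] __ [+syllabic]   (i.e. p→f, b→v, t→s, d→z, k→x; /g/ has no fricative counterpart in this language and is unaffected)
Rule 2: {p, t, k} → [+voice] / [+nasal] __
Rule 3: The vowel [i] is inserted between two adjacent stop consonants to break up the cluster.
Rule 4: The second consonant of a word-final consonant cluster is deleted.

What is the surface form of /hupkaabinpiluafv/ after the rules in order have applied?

hupikaavinbiluaf

Rule 1 (intervocalic spirantization): /b/ is a stop between vowels /a/ and /i/, so it spirantizes to the fricative [v]. /hupkaabinpiluafv/ → hupkaavinpiluafv.
Rule 2 (post-nasal voicing): /p/ is a voiceless stop immediately after the nasal /n/, so it voices to [b]. /hupkaavinpiluafv/ → hupkaavinbiluafv.
Rule 3 (stop-cluster i-epenthesis): /p/ and /k/ form a stop–stop cluster, so [i] is inserted between them. /hupkaavinbiluafv/ → hupikaavinbiluafv.
Rule 4 (final cluster simplification): /v/ is the second consonant of a word-final cluster /fv/, so it deletes. /hupikaavinbiluafv/ → hupikaavinbiluaf.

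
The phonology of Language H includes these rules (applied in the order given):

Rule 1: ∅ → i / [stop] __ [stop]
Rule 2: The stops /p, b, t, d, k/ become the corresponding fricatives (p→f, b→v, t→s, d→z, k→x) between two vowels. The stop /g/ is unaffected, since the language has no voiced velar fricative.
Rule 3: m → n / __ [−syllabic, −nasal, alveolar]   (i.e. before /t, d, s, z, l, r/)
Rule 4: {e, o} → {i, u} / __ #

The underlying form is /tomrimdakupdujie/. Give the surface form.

tonrindaxufizujii

Rule 1 (stop-cluster i-epenthesis): /p/ and /d/ form a stop–stop cluster, so [i] is inserted between them. /tomrimdakupdujie/ → tomrimdakupidujie.
Rule 2 (intervocalic spirantization): /k/ is a stop between vowels /a/ and /u/, so it spirantizes to the fricative [x]. /p/ is a stop between vowels /u/ and /i/, so it spirantizes to the fricative [f]. /d/ is a stop between vowels /i/ and /u/, so it spirantizes to the fricative [z]. /tomrimdakupidujie/ → tomrimdaxufizujie.
Rule 3 (nasal place assimilation): /m/ precedes the alveolar consonant /r/, so it assimilates in place to [n]. /m/ precedes the alveolar consonant /d/, so it assimilates in place to [n]. /tomrimdaxufizujie/ → tonrindaxufizujie.
Rule 4 (final vowel raising): /e/ is a mid vowel in word-final position, so it raises to [i]. /tonrindaxufizujie/ → tonrindaxufizujii.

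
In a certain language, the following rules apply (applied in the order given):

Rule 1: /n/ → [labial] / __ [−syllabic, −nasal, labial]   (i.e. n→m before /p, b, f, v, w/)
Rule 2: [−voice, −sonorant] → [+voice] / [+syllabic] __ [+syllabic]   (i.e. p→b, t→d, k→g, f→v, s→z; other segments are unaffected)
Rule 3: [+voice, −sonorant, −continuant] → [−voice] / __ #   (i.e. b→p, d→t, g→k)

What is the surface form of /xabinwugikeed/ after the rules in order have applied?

xabimwugigeet

Rule 1 (nasal place assimilation): /n/ precedes the labial consonant /w/, so it assimilates in place to [m]. /xabinwugikeed/ → xabimwugikeed.
Rule 2 (intervocalic voicing): /k/ is a voiceless obstruent between vowels /i/ and /e/, so it voices to [g]. /xabimwugikeed/ → xabimwugigeed.
Rule 3 (final devoicing): /d/ is a voiced stop in word-final position, so it devoices to [t]. /xabimwugigeed/ → xabimwugigeet.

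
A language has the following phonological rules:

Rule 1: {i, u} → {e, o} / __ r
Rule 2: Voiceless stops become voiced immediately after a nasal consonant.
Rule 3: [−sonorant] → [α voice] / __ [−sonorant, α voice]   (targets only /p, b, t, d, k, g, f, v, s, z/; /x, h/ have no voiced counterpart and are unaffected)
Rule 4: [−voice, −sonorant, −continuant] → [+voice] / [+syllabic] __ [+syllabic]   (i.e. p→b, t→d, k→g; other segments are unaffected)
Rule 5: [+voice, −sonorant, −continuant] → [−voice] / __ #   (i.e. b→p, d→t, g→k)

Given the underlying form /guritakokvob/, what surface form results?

Rule 1 (pre-rhotic lowering): /u/ is a high vowel immediately before /r/, so it lowers to [o]. /guritakokvob/ → goritakokvob.
Rule 2 (post-nasal voicing): no segment meets the environment; /goritakokvob/ is unchanged.
Rule 3 (regressive voicing assimilation): /k/ precedes the voiced obstruent /v/, so it voices to [g] by assimilation. /goritakokvob/ → goritakogvob.
Rule 4 (intervocalic voicing): /t/ is a voiceless stop between vowels /i/ and /a/, so it voices to [d]. /k/ is a voiceless stop between vowels /a/ and /o/, so it voices to [g]. /goritakogvob/ → goridagogvob.
Rule 5 (final devoicing): /b/ is a voiced stop in word-final position, so it devoices to [p]. /goridagogvob/ → goridagogvop.

goridagogvop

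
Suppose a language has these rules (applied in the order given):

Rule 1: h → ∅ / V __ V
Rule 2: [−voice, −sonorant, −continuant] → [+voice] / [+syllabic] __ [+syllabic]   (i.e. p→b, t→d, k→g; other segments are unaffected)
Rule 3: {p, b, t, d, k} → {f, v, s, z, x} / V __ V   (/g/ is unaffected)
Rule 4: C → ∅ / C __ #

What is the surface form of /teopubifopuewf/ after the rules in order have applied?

teovuvifovuew

Rule 1 (intervocalic h-deletion): no segment meets the environment; /teopubifopuewf/ is unchanged.
Rule 2 (intervocalic voicing): /p/ is a voiceless stop between vowels /o/ and /u/, so it voices to [b]. /p/ is a voiceless stop between vowels /o/ and /u/, so it voices to [b]. /teopubifopuewf/ → teobubifobuewf.
Rule 3 (intervocalic spirantization): /b/ is a stop between vowels /o/ and /u/, so it spirantizes to the fricative [v]. /b/ is a stop between vowels /u/ and /i/, so it spirantizes to the fricative [v]. /b/ is a stop between vowels /o/ and /u/, so it spirantizes to the fricative [v]. /teobubifobuewf/ → teovuvifovuewf.
Rule 4 (final cluster simplification): /f/ is the second consonant of a word-final cluster /wf/, so it deletes. /teovuvifovuewf/ → teovuvifovuew.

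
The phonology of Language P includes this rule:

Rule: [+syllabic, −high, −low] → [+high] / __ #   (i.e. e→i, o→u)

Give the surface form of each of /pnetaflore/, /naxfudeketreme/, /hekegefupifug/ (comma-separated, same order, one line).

pnetaflori, naxfudeketremi, hekegefupifug

/pnetaflore/: /e/ is a mid vowel in word-final position, so it raises to [i]. → [pnetaflori].
/naxfudeketreme/: /e/ is a mid vowel in word-final position, so it raises to [i]. → [naxfudeketremi].
/hekegefupifug/: the rule's environment is not met; surfaces unchanged as [hekegefupifug].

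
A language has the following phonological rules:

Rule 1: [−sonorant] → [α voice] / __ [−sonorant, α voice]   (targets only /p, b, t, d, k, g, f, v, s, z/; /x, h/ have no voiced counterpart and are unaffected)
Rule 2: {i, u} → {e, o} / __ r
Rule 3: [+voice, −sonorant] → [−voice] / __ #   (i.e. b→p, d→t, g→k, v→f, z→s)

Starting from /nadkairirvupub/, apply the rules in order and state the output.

Rule 1 (regressive voicing assimilation): /d/ precedes the voiceless obstruent /k/, so it devoices to [t] by assimilation. /nadkairirvupub/ → natkairirvupub.
Rule 2 (pre-rhotic lowering): /i/ is a high vowel immediately before /r/, so it lowers to [e]. /i/ is a high vowel immediately before /r/, so it lowers to [e]. /natkairirvupub/ → natkaerervupub.
Rule 3 (final devoicing): /b/ is a voiced obstruent in word-final position, so it devoices to [p]. /natkaerervupub/ → natkaerervupup.

natkaerervupup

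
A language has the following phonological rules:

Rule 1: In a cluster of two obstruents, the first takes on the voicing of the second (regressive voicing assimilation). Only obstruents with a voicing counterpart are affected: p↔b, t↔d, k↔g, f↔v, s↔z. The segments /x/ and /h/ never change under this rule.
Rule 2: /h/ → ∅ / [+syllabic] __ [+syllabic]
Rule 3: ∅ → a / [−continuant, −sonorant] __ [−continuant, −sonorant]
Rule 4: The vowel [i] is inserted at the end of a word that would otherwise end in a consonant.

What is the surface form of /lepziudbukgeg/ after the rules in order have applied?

lebziudabugagegi

Rule 1 (regressive voicing assimilation): /p/ precedes the voiced obstruent /z/, so it voices to [b] by assimilation. /k/ precedes the voiced obstruent /g/, so it voices to [g] by assimilation. /lepziudbukgeg/ → lebziudbuggeg.
Rule 2 (intervocalic h-deletion): no segment meets the environment; /lebziudbuggeg/ is unchanged.
Rule 3 (stop-cluster a-epenthesis): /d/ and /b/ form a stop–stop cluster, so [a] is inserted between them. /g/ and /g/ form a stop–stop cluster, so [a] is inserted between them. /lebziudbuggeg/ → lebziudabugageg.
Rule 4 (final i-epenthesis): the form ends in the consonant /g/, so [i] is inserted word-finally. /lebziudabugageg/ → lebziudabugagegi.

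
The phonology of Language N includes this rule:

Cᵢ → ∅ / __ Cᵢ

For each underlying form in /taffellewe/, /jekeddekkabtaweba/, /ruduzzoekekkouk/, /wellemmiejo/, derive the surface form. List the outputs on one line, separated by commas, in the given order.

/taffellewe/: /ff/ is a geminate; the first /f/ deletes. /ll/ is a geminate; the first /l/ deletes. → [tafelewe].
/jekeddekkabtaweba/: /dd/ is a geminate; the first /d/ deletes. /kk/ is a geminate; the first /k/ deletes. → [jekedekabtaweba].
/ruduzzoekekkouk/: /zz/ is a geminate; the first /z/ deletes. /kk/ is a geminate; the first /k/ deletes. → [ruduzoekekouk].
/wellemmiejo/: /ll/ is a geminate; the first /l/ deletes. /mm/ is a geminate; the first /m/ deletes. → [welemiejo].

tafelewe, jekedekabtaweba, ruduzoekekouk, welemiejo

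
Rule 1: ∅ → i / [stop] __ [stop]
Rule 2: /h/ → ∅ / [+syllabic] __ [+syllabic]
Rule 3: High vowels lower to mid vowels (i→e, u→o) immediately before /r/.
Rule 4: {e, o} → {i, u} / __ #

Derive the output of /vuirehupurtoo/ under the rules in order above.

vuereuportou

Rule 1 (stop-cluster i-epenthesis): no segment meets the environment; /vuirehupurtoo/ is unchanged.
Rule 2 (intervocalic h-deletion): /h/ occurs between vowels /e/ and /u/, so it deletes. /vuirehupurtoo/ → vuireupurtoo.
Rule 3 (pre-rhotic lowering): /i/ is a high vowel immediately before /r/, so it lowers to [e]. /u/ is a high vowel immediately before /r/, so it lowers to [o]. /vuireupurtoo/ → vuereuportoo.
Rule 4 (final vowel raising): /o/ is a mid vowel in word-final position, so it raises to [u]. /vuereuportoo/ → vuereuportou.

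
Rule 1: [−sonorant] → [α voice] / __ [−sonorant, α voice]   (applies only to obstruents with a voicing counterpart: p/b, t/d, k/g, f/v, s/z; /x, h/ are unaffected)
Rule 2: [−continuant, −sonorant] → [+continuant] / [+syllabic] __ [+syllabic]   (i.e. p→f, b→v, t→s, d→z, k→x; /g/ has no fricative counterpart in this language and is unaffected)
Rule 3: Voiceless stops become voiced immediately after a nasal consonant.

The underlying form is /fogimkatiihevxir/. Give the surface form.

Rule 1 (regressive voicing assimilation): /v/ precedes the voiceless obstruent /x/, so it devoices to [f] by assimilation. /fogimkatiihevxir/ → fogimkatiihefxir.
Rule 2 (intervocalic spirantization): /t/ is a stop between vowels /a/ and /i/, so it spirantizes to the fricative [s]. /fogimkatiihefxir/ → fogimkasiihefxir.
Rule 3 (post-nasal voicing): /k/ is a voiceless stop immediately after the nasal /m/, so it voices to [g]. /fogimkasiihefxir/ → fogimgasiihefxir.

fogimgasiihefxir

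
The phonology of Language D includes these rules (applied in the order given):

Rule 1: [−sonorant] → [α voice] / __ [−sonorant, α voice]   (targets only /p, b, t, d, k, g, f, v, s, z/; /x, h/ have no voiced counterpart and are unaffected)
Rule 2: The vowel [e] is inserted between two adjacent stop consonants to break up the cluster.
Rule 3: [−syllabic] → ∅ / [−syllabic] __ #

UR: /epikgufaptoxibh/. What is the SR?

epigegufapetoxip

Rule 1 (regressive voicing assimilation): /k/ precedes the voiced obstruent /g/, so it voices to [g] by assimilation. /b/ precedes the voiceless obstruent /h/, so it devoices to [p] by assimilation. /epikgufaptoxibh/ → epiggufaptoxiph.
Rule 2 (stop-cluster e-epenthesis): /g/ and /g/ form a stop–stop cluster, so [e] is inserted between them. /p/ and /t/ form a stop–stop cluster, so [e] is inserted between them. /epiggufaptoxiph/ → epigegufapetoxiph.
Rule 3 (final cluster simplification): /h/ is the second consonant of a word-final cluster /ph/, so it deletes. /epigegufapetoxiph/ → epigegufapetoxip.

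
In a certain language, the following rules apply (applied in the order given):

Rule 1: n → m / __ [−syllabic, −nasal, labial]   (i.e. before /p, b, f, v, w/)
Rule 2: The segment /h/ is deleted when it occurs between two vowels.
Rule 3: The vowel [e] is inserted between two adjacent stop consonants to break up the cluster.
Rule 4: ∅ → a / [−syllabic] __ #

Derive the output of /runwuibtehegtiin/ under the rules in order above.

Rule 1 (nasal place assimilation): /n/ precedes the labial consonant /w/, so it assimilates in place to [m]. /runwuibtehegtiin/ → rumwuibtehegtiin.
Rule 2 (intervocalic h-deletion): /h/ occurs between vowels /e/ and /e/, so it deletes. /rumwuibtehegtiin/ → rumwuibteegtiin.
Rule 3 (stop-cluster e-epenthesis): /b/ and /t/ form a stop–stop cluster, so [e] is inserted between them. /g/ and /t/ form a stop–stop cluster, so [e] is inserted between them. /rumwuibteegtiin/ → rumwuibeteegetiin.
Rule 4 (final a-epenthesis): the form ends in the consonant /n/, so [a] is inserted word-finally. /rumwuibeteegetiin/ → rumwuibeteegetiina.

rumwuibeteegetiina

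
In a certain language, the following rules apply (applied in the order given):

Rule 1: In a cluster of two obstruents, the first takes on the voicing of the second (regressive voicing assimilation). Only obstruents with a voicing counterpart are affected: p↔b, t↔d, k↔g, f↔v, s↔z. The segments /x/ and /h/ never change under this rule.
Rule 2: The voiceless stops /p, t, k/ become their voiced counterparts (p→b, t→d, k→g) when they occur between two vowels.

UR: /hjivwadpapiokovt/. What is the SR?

hjivwatpabiogoft

Rule 1 (regressive voicing assimilation): /d/ precedes the voiceless obstruent /p/, so it devoices to [t] by assimilation. /v/ precedes the voiceless obstruent /t/, so it devoices to [f] by assimilation. /hjivwadpapiokovt/ → hjivwatpapiokoft.
Rule 2 (intervocalic voicing): /p/ is a voiceless stop between vowels /a/ and /i/, so it voices to [b]. /k/ is a voiceless stop between vowels /o/ and /o/, so it voices to [g]. /hjivwatpapiokoft/ → hjivwatpabiogoft.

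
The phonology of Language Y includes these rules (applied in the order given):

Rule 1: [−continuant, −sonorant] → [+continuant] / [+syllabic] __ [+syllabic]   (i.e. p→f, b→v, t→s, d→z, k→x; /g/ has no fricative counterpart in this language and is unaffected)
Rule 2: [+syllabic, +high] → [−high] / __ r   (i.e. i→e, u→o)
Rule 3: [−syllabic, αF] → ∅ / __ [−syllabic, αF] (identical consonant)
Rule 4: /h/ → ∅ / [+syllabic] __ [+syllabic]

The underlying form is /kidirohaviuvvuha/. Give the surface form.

kizeroaviuvua

Rule 1 (intervocalic spirantization): /d/ is a stop between vowels /i/ and /i/, so it spirantizes to the fricative [z]. /kidirohaviuvvuha/ → kizirohaviuvvuha.
Rule 2 (pre-rhotic lowering): /i/ is a high vowel immediately before /r/, so it lowers to [e]. /kizirohaviuvvuha/ → kizerohaviuvvuha.
Rule 3 (degemination): /vv/ is a geminate; the first /v/ deletes. /kizerohaviuvvuha/ → kizerohaviuvuha.
Rule 4 (intervocalic h-deletion): /h/ occurs between vowels /o/ and /a/, so it deletes. /h/ occurs between vowels /u/ and /a/, so it deletes. /kizerohaviuvuha/ → kizeroaviuvua.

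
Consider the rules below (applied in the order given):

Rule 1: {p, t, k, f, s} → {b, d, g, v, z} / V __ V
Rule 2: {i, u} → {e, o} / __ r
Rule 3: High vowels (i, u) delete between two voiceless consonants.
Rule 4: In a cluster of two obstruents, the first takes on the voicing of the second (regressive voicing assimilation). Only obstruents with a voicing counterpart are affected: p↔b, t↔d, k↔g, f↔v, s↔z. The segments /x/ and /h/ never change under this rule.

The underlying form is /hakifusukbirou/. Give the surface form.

hagivuzugberou

Rule 1 (intervocalic voicing): /k/ is a voiceless obstruent between vowels /a/ and /i/, so it voices to [g]. /f/ is a voiceless obstruent between vowels /i/ and /u/, so it voices to [v]. /s/ is a voiceless obstruent between vowels /u/ and /u/, so it voices to [z]. /hakifusukbirou/ → hagivuzukbirou.
Rule 2 (pre-rhotic lowering): /i/ is a high vowel immediately before /r/, so it lowers to [e]. /hagivuzukbirou/ → hagivuzukberou.
Rule 3 (high vowel syncope): no segment meets the environment; /hagivuzukberou/ is unchanged.
Rule 4 (regressive voicing assimilation): /k/ precedes the voiced obstruent /b/, so it voices to [g] by assimilation. /hagivuzukberou/ → hagivuzugberou.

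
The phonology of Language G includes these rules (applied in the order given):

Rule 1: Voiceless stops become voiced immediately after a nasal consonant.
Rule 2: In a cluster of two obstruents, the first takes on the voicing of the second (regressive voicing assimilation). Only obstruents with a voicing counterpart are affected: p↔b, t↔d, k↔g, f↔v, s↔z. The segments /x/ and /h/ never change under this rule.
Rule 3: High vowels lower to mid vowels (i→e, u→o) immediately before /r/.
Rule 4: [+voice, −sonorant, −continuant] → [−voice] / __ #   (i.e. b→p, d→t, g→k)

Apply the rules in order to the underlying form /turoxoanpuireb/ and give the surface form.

Rule 1 (post-nasal voicing): /p/ is a voiceless stop immediately after the nasal /n/, so it voices to [b]. /turoxoanpuireb/ → turoxoanbuireb.
Rule 2 (regressive voicing assimilation): no segment meets the environment; /turoxoanbuireb/ is unchanged.
Rule 3 (pre-rhotic lowering): /u/ is a high vowel immediately before /r/, so it lowers to [o]. /i/ is a high vowel immediately before /r/, so it lowers to [e]. /turoxoanbuireb/ → toroxoanbuereb.
Rule 4 (final devoicing): /b/ is a voiced stop in word-final position, so it devoices to [p]. /toroxoanbuereb/ → toroxoanbuerep.

toroxoanbuerep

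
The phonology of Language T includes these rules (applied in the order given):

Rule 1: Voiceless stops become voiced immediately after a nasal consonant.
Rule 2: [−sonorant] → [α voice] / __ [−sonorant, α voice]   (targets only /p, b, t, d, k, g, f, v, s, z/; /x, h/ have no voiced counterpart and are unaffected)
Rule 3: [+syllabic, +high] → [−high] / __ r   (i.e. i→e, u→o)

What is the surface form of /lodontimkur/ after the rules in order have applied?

Rule 1 (post-nasal voicing): /t/ is a voiceless stop immediately after the nasal /n/, so it voices to [d]. /k/ is a voiceless stop immediately after the nasal /m/, so it voices to [g]. /lodontimkur/ → lodondimgur.
Rule 2 (regressive voicing assimilation): no segment meets the environment; /lodondimgur/ is unchanged.
Rule 3 (pre-rhotic lowering): /u/ is a high vowel immediately before /r/, so it lowers to [o]. /lodondimgur/ → lodondimgor.

lodondimgor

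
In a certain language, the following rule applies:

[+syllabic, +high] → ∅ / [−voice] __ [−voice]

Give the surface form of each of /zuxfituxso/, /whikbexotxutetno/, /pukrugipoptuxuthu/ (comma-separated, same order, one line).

/zuxfituxso/: /i/ is a high vowel flanked by voiceless consonants /f/ and /t/, so it deletes. /u/ is a high vowel flanked by voiceless consonants /t/ and /x/, so it deletes. → [zuxftxso].
/whikbexotxutetno/: /i/ is a high vowel flanked by voiceless consonants /h/ and /k/, so it deletes. /u/ is a high vowel flanked by voiceless consonants /x/ and /t/, so it deletes. → [whkbexotxtetno].
/pukrugipoptuxuthu/: /u/ is a high vowel flanked by voiceless consonants /p/ and /k/, so it deletes. /u/ is a high vowel flanked by voiceless consonants /t/ and /x/, so it deletes. /u/ is a high vowel flanked by voiceless consonants /x/ and /t/, so it deletes. → [pkrugipoptxthu].

zuxftxso, whkbexotxtetno, pkrugipoptxthu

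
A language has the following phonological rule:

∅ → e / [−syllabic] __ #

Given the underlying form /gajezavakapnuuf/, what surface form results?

the form ends in the consonant /f/, so [e] is inserted word-finally.
Surface form: [gajezavakapnuufe].

gajezavakapnuufe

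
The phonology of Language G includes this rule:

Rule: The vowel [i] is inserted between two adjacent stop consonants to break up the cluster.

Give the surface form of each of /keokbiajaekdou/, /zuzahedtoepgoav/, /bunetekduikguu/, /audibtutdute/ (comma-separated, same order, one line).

/keokbiajaekdou/: /k/ and /b/ form a stop–stop cluster, so [i] is inserted between them. /k/ and /d/ form a stop–stop cluster, so [i] is inserted between them. → [keokibiajaekidou].
/zuzahedtoepgoav/: /d/ and /t/ form a stop–stop cluster, so [i] is inserted between them. /p/ and /g/ form a stop–stop cluster, so [i] is inserted between them. → [zuzaheditoepigoav].
/bunetekduikguu/: /k/ and /d/ form a stop–stop cluster, so [i] is inserted between them. /k/ and /g/ form a stop–stop cluster, so [i] is inserted between them. → [bunetekiduikiguu].
/audibtutdute/: /b/ and /t/ form a stop–stop cluster, so [i] is inserted between them. /t/ and /d/ form a stop–stop cluster, so [i] is inserted between them. → [audibitutidute].

keokibiajaekidou, zuzaheditoepigoav, bunetekiduikiguu, audibitutidute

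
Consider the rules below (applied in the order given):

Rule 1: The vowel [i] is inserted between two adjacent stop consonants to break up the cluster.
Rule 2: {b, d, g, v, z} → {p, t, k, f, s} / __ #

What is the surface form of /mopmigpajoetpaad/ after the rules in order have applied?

mopmigipajoetipaat

Rule 1 (stop-cluster i-epenthesis): /g/ and /p/ form a stop–stop cluster, so [i] is inserted between them. /t/ and /p/ form a stop–stop cluster, so [i] is inserted between them. /mopmigpajoetpaad/ → mopmigipajoetipaad.
Rule 2 (final devoicing): /d/ is a voiced obstruent in word-final position, so it devoices to [t]. /mopmigipajoetipaad/ → mopmigipajoetipaat.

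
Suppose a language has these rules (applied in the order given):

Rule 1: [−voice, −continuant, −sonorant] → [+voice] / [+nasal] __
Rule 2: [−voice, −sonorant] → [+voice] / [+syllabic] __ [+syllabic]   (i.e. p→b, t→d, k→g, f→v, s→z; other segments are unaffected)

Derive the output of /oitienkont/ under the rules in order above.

Rule 1 (post-nasal voicing): /k/ is a voiceless stop immediately after the nasal /n/, so it voices to [g]. /t/ is a voiceless stop immediately after the nasal /n/, so it voices to [d]. /oitienkont/ → oitiengond.
Rule 2 (intervocalic voicing): /t/ is a voiceless obstruent between vowels /i/ and /i/, so it voices to [d]. /oitiengond/ → oidiengond.

oidiengond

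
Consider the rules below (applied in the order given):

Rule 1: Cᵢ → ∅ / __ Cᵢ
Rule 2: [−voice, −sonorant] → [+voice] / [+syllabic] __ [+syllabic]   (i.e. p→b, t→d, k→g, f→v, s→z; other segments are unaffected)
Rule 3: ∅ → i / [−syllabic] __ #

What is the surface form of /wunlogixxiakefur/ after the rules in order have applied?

wunlogixiagevuri

Rule 1 (degemination): /xx/ is a geminate; the first /x/ deletes. /wunlogixxiakefur/ → wunlogixiakefur.
Rule 2 (intervocalic voicing): /k/ is a voiceless obstruent between vowels /a/ and /e/, so it voices to [g]. /f/ is a voiceless obstruent between vowels /e/ and /u/, so it voices to [v]. /wunlogixiakefur/ → wunlogixiagevur.
Rule 3 (final i-epenthesis): the form ends in the consonant /r/, so [i] is inserted word-finally. /wunlogixiagevur/ → wunlogixiagevuri.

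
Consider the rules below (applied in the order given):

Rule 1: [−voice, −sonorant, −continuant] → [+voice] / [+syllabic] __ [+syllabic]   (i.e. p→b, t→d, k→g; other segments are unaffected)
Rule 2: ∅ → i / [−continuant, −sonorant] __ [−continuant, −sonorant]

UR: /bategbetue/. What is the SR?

badegibedue

Rule 1 (intervocalic voicing): /t/ is a voiceless stop between vowels /a/ and /e/, so it voices to [d]. /t/ is a voiceless stop between vowels /e/ and /u/, so it voices to [d]. /bategbetue/ → badegbedue.
Rule 2 (stop-cluster i-epenthesis): /g/ and /b/ form a stop–stop cluster, so [i] is inserted between them. /badegbedue/ → badegibedue.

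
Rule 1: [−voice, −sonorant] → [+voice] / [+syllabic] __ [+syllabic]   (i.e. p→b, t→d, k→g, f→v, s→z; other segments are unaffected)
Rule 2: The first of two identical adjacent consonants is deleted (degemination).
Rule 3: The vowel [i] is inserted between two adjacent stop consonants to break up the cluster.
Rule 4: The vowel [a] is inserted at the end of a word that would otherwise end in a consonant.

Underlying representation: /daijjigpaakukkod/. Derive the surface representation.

Rule 1 (intervocalic voicing): /k/ is a voiceless obstruent between vowels /a/ and /u/, so it voices to [g]. /daijjigpaakukkod/ → daijjigpaagukkod.
Rule 2 (degemination): /jj/ is a geminate; the first /j/ deletes. /kk/ is a geminate; the first /k/ deletes. /daijjigpaagukkod/ → daijigpaagukod.
Rule 3 (stop-cluster i-epenthesis): /g/ and /p/ form a stop–stop cluster, so [i] is inserted between them. /daijigpaagukod/ → daijigipaagukod.
Rule 4 (final a-epenthesis): the form ends in the consonant /d/, so [a] is inserted word-finally. /daijigipaagukod/ → daijigipaagukoda.

daijigipaagukoda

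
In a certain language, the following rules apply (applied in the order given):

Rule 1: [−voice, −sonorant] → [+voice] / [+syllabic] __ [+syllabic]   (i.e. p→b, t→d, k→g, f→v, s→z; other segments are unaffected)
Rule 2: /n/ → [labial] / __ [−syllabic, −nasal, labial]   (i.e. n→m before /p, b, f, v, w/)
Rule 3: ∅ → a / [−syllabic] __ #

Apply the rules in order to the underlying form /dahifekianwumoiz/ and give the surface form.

Rule 1 (intervocalic voicing): /f/ is a voiceless obstruent between vowels /i/ and /e/, so it voices to [v]. /k/ is a voiceless obstruent between vowels /e/ and /i/, so it voices to [g]. /dahifekianwumoiz/ → dahivegianwumoiz.
Rule 2 (nasal place assimilation): /n/ precedes the labial consonant /w/, so it assimilates in place to [m]. /dahivegianwumoiz/ → dahivegiamwumoiz.
Rule 3 (final a-epenthesis): the form ends in the consonant /z/, so [a] is inserted word-finally. /dahivegiamwumoiz/ → dahivegiamwumoiza.

dahivegiamwumoiza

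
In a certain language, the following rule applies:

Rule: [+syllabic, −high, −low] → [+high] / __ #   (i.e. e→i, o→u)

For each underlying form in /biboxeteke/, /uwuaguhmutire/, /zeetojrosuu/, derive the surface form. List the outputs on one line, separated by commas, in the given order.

biboxeteki, uwuaguhmutiri, zeetojrosuu

/biboxeteke/: /e/ is a mid vowel in word-final position, so it raises to [i]. → [biboxeteki].
/uwuaguhmutire/: /e/ is a mid vowel in word-final position, so it raises to [i]. → [uwuaguhmutiri].
/zeetojrosuu/: the rule's environment is not met; surfaces unchanged as [zeetojrosuu].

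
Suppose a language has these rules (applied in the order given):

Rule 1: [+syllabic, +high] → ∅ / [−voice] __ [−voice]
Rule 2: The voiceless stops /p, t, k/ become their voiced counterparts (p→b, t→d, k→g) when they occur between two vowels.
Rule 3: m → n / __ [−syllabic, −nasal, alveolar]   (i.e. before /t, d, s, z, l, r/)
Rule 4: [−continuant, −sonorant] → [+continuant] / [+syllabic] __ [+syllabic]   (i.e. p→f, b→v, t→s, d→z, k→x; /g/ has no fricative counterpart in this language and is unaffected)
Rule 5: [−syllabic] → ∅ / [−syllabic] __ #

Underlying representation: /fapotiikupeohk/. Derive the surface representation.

favoziikpeoh

Rule 1 (high vowel syncope): /u/ is a high vowel flanked by voiceless consonants /k/ and /p/, so it deletes. /fapotiikupeohk/ → fapotiikpeohk.
Rule 2 (intervocalic voicing): /p/ is a voiceless stop between vowels /a/ and /o/, so it voices to [b]. /t/ is a voiceless stop between vowels /o/ and /i/, so it voices to [d]. /fapotiikpeohk/ → fabodiikpeohk.
Rule 3 (nasal place assimilation): no segment meets the environment; /fabodiikpeohk/ is unchanged.
Rule 4 (intervocalic spirantization): /b/ is a stop between vowels /a/ and /o/, so it spirantizes to the fricative [v]. /d/ is a stop between vowels /o/ and /i/, so it spirantizes to the fricative [z]. /fabodiikpeohk/ → favoziikpeohk.
Rule 5 (final cluster simplification): /k/ is the second consonant of a word-final cluster /hk/, so it deletes. /favoziikpeohk/ → favoziikpeoh.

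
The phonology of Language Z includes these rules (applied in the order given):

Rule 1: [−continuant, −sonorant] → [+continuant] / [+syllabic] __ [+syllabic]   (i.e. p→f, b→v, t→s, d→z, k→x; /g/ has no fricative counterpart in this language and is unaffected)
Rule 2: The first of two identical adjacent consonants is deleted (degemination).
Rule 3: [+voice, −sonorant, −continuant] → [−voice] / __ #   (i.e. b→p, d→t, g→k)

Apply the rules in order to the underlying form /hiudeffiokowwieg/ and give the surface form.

hiuzefioxowiek

Rule 1 (intervocalic spirantization): /d/ is a stop between vowels /u/ and /e/, so it spirantizes to the fricative [z]. /k/ is a stop between vowels /o/ and /o/, so it spirantizes to the fricative [x]. /hiudeffiokowwieg/ → hiuzeffioxowwieg.
Rule 2 (degemination): /ff/ is a geminate; the first /f/ deletes. /ww/ is a geminate; the first /w/ deletes. /hiuzeffioxowwieg/ → hiuzefioxowieg.
Rule 3 (final devoicing): /g/ is a voiced stop in word-final position, so it devoices to [k]. /hiuzefioxowieg/ → hiuzefioxowiek.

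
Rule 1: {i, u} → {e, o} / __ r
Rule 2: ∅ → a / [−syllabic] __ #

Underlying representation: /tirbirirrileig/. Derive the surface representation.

Rule 1 (pre-rhotic lowering): /i/ is a high vowel immediately before /r/, so it lowers to [e]. /i/ is a high vowel immediately before /r/, so it lowers to [e]. /i/ is a high vowel immediately before /r/, so it lowers to [e]. /tirbirirrileig/ → terbererrileig.
Rule 2 (final a-epenthesis): the form ends in the consonant /g/, so [a] is inserted word-finally. /terbererrileig/ → terbererrileiga.

terbererrileiga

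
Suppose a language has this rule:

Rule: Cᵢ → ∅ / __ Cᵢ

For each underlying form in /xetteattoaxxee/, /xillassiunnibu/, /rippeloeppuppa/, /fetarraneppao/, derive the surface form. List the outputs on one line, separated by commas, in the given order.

xeteatoaxee, xilasiunibu, ripeloepupa, fetaranepao

/xetteattoaxxee/: /tt/ is a geminate; the first /t/ deletes. /tt/ is a geminate; the first /t/ deletes. /xx/ is a geminate; the first /x/ deletes. → [xeteatoaxee].
/xillassiunnibu/: /ll/ is a geminate; the first /l/ deletes. /ss/ is a geminate; the first /s/ deletes. /nn/ is a geminate; the first /n/ deletes. → [xilasiunibu].
/rippeloeppuppa/: /pp/ is a geminate; the first /p/ deletes. /pp/ is a geminate; the first /p/ deletes. /pp/ is a geminate; the first /p/ deletes. → [ripeloepupa].
/fetarraneppao/: /rr/ is a geminate; the first /r/ deletes. /pp/ is a geminate; the first /p/ deletes. → [fetaranepao].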